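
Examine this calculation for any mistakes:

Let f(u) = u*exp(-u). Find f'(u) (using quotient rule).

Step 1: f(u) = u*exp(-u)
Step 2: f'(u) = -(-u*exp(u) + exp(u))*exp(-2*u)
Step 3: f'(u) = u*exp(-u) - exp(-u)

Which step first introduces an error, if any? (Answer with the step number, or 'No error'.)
Step 2

Step 2 is incorrect due to a sign flip.
The step shows: -(-u*exp(u) + exp(u))*exp(-2*u)
The correct value should be: (-u*exp(u) + exp(u))*exp(-2*u)

Explanation: The sign of the whole expression was flipped: the term (-u*exp(u) + exp(u))*exp(-2*u) was incorrectly written as -(-u*exp(u) + exp(u))*exp(-2*u)
The later steps are derived from this incorrect expression, so the error originates in Step 2.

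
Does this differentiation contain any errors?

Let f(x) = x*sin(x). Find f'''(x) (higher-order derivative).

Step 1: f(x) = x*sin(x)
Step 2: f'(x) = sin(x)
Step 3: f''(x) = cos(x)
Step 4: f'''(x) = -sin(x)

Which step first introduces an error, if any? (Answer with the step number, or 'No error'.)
Step 2

Step 2 is incorrect due to a dropped term.
The step shows: sin(x)
The correct value should be: x*cos(x) + sin(x)

Explanation: A term was dropped: the term x*cos(x) was incorrectly omitted
The later steps are derived from this incorrect expression, so the error originates in Step 2.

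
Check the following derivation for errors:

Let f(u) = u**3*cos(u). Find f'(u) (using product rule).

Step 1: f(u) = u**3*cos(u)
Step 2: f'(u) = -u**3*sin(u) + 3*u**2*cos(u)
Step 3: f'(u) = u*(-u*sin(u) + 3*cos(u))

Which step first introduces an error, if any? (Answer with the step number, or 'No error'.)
Step 3

Step 3 is incorrect due to a wrong exponent.
The step shows: u*(-u*sin(u) + 3*cos(u))
The correct value should be: u**2*(-u*sin(u) + 3*cos(u))

Explanation: The exponent 2 on u was incorrectly written as 1: the term u**2*(-u*sin(u) + 3*cos(u)) was incorrectly written as u*(-u*sin(u) + 3*cos(u))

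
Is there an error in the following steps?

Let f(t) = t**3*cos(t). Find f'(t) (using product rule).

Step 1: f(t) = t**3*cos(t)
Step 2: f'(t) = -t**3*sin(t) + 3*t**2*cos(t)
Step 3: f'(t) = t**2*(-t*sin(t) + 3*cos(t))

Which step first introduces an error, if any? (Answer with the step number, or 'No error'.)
No error

All steps in this derivation are correct.
The final answer f'(t) = t**2*(-t*sin(t) + 3*cos(t)) is valid.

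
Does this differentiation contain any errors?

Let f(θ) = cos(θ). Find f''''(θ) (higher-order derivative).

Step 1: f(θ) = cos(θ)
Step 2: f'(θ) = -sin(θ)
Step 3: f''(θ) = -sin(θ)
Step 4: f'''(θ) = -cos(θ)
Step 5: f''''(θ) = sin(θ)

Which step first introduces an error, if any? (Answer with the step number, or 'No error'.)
Step 3

Step 3 is incorrect due to a wrong trig function.
The step shows: -sin(θ)
The correct value should be: -cos(θ)

Explanation: cos(θ) was incorrectly written as sin(θ): the term -cos(θ) was incorrectly written as -sin(θ)
The later steps are derived from this incorrect expression, so the error originates in Step 3.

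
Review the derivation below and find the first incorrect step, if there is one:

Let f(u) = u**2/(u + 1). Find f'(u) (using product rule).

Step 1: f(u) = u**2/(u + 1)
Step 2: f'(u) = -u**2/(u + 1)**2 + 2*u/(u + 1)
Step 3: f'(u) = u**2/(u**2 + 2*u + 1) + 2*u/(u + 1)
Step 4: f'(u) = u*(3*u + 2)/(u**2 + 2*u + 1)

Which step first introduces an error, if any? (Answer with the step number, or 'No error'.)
Step 3

Step 3 is incorrect due to a sign flip.
The step shows: u**2/(u**2 + 2*u + 1) + 2*u/(u + 1)
The correct value should be: -u**2/(u**2 + 2*u + 1) + 2*u/(u + 1)

Explanation: The sign of one term was flipped: the term -u**2/(u**2 + 2*u + 1) was incorrectly written as u**2/(u**2 + 2*u + 1)
The later steps are derived from this incorrect expression, so the error originates in Step 3.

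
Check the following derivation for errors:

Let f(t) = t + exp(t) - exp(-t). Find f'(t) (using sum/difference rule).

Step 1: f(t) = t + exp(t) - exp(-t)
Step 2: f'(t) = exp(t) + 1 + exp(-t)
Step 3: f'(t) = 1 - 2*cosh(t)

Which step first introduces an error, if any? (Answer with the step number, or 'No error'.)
Step 3

Step 3 is incorrect due to a sign flip.
The step shows: 1 - 2*cosh(t)
The correct value should be: 2*cosh(t) + 1

Explanation: The sign of one term was flipped: the term 2*cosh(t) was incorrectly written as -2*cosh(t)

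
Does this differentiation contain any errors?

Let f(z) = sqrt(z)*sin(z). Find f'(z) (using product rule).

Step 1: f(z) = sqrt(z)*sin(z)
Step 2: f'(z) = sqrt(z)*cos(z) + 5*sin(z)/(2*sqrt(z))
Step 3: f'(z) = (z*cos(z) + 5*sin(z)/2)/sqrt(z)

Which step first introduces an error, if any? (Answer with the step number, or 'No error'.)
Step 2

Step 2 is incorrect due to a wrong coefficient.
The step shows: sqrt(z)*cos(z) + 5*sin(z)/(2*sqrt(z))
The correct value should be: sqrt(z)*cos(z) + sin(z)/(2*sqrt(z))

Explanation: The coefficient 1/2 was incorrectly written as 5/2: the term sin(z)/(2*sqrt(z)) was incorrectly written as 5*sin(z)/(2*sqrt(z))
The later steps are derived from this incorrect expression, so the error originates in Step 2.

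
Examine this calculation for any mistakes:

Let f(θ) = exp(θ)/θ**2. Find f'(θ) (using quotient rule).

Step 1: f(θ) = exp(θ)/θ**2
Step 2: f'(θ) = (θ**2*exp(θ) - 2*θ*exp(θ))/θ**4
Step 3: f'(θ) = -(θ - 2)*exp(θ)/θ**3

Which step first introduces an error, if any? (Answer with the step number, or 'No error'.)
Step 3

Step 3 is incorrect due to a sign flip.
The step shows: -(θ - 2)*exp(θ)/θ**3
The correct value should be: (θ - 2)*exp(θ)/θ**3

Explanation: The sign of the whole expression was flipped: the term (θ - 2)*exp(θ)/θ**3 was incorrectly written as -(θ - 2)*exp(θ)/θ**3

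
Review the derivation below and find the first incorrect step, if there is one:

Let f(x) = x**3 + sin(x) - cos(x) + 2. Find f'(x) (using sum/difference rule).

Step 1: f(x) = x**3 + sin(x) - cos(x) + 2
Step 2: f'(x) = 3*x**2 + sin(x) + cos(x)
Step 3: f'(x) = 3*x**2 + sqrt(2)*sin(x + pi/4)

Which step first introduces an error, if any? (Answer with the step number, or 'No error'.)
No error

All steps in this derivation are correct.
The final answer f'(x) = 3*x**2 + sqrt(2)*sin(x + pi/4) is valid.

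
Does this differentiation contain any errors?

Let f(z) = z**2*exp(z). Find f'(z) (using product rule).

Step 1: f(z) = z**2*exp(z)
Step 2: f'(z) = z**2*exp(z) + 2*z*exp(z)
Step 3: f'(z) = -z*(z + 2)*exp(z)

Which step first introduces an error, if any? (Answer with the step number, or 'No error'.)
Step 3

Step 3 is incorrect due to a sign flip.
The step shows: -z*(z + 2)*exp(z)
The correct value should be: z*(z + 2)*exp(z)

Explanation: The sign of the whole expression was flipped: the term z*(z + 2)*exp(z) was incorrectly written as -z*(z + 2)*exp(z)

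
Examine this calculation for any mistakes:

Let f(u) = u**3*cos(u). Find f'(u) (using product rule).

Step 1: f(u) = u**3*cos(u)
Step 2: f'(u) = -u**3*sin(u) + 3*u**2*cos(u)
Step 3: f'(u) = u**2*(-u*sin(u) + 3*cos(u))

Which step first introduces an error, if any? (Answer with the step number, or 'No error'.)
No error

All steps in this derivation are correct.
The final answer f'(u) = u**2*(-u*sin(u) + 3*cos(u)) is valid.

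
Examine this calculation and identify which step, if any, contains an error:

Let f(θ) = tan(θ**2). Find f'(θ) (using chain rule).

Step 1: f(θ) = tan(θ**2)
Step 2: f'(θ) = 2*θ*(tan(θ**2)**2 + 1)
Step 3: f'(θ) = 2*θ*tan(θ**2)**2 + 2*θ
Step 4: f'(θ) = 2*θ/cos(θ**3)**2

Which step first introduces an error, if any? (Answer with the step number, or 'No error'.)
Step 4

Step 4 is incorrect due to a wrong exponent.
The step shows: 2*θ/cos(θ**3)**2
The correct value should be: 2*θ/cos(θ**2)**2

Explanation: The exponent 2 on θ was incorrectly written as 3: the term 2*θ/cos(θ**2)**2 was incorrectly written as 2*θ/cos(θ**3)**2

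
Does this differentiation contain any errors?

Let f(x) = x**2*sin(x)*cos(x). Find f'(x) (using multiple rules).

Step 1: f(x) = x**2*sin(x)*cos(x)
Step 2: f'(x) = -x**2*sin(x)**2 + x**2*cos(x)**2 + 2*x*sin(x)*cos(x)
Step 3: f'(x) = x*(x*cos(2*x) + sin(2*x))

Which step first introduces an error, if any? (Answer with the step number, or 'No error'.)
No error

All steps in this derivation are correct.
The final answer f'(x) = x*(x*cos(2*x) + sin(2*x)) is valid.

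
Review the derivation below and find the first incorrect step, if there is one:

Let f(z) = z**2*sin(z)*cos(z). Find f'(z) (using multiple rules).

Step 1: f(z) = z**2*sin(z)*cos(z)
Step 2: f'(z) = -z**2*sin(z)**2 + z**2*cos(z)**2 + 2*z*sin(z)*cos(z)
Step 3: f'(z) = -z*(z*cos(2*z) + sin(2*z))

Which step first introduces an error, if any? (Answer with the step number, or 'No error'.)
Step 3

Step 3 is incorrect due to a sign flip.
The step shows: -z*(z*cos(2*z) + sin(2*z))
The correct value should be: z*(z*cos(2*z) + sin(2*z))

Explanation: The sign of the whole expression was flipped: the term z*(z*cos(2*z) + sin(2*z)) was incorrectly written as -z*(z*cos(2*z) + sin(2*z))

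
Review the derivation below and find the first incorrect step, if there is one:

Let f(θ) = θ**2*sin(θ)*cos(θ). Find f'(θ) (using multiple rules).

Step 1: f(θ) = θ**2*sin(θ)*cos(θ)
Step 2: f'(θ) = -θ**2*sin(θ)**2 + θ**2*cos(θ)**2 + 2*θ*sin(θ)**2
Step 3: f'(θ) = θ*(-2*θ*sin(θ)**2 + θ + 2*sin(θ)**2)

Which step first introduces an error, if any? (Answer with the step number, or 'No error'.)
Step 2

Step 2 is incorrect due to a wrong trig function.
The step shows: -θ**2*sin(θ)**2 + θ**2*cos(θ)**2 + 2*θ*sin(θ)**2
The correct value should be: -θ**2*sin(θ)**2 + θ**2*cos(θ)**2 + 2*θ*sin(θ)*cos(θ)

Explanation: cos(θ) was incorrectly written as sin(θ): the term 2*θ*sin(θ)*cos(θ) was incorrectly written as 2*θ*sin(θ)**2
The later steps are derived from this incorrect expression, so the error originates in Step 2.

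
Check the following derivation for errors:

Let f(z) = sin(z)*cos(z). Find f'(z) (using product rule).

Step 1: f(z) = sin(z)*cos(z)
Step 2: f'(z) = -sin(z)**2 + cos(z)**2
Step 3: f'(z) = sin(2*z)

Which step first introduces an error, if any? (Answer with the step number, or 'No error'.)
Step 3

Step 3 is incorrect due to a wrong trig function.
The step shows: sin(2*z)
The correct value should be: cos(2*z)

Explanation: cos(2*z) was incorrectly written as sin(2*z): the term cos(2*z) was incorrectly written as sin(2*z)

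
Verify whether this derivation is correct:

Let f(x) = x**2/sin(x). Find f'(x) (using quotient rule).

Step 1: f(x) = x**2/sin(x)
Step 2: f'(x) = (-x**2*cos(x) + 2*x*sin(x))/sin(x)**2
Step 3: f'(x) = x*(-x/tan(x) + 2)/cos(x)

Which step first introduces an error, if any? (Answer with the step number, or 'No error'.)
Step 3

Step 3 is incorrect due to a wrong trig function.
The step shows: x*(-x/tan(x) + 2)/cos(x)
The correct value should be: x*(-x/tan(x) + 2)/sin(x)

Explanation: sin(x) was incorrectly written as cos(x): the term x*(-x/tan(x) + 2)/sin(x) was incorrectly written as x*(-x/tan(x) + 2)/cos(x)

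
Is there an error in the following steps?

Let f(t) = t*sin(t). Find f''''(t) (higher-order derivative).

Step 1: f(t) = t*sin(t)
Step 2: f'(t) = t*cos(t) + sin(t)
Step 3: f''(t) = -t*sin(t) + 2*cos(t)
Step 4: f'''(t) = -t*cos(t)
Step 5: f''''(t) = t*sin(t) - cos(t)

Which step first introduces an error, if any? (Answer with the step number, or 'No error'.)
Step 4

Step 4 is incorrect due to a dropped term.
The step shows: -t*cos(t)
The correct value should be: -t*cos(t) - 3*sin(t)

Explanation: A term was dropped: the term -3*sin(t) was incorrectly omitted
The later steps are derived from this incorrect expression, so the error originates in Step 4.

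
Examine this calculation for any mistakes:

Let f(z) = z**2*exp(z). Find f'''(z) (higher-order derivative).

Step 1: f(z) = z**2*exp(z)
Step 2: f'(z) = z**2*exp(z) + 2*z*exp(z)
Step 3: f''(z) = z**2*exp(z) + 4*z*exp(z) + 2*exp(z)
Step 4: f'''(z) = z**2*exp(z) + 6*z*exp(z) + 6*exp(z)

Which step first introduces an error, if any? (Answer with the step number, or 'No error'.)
No error

All steps in this derivation are correct.
The final answer f'''(z) = z**2*exp(z) + 6*z*exp(z) + 6*exp(z) is valid.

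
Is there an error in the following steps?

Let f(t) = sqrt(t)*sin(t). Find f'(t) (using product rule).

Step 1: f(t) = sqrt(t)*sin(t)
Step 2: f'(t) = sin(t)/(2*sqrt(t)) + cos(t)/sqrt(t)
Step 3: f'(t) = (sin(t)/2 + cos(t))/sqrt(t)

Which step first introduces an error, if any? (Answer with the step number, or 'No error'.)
Step 2

Step 2 is incorrect due to a wrong exponent.
The step shows: sin(t)/(2*sqrt(t)) + cos(t)/sqrt(t)
The correct value should be: sqrt(t)*cos(t) + sin(t)/(2*sqrt(t))

Explanation: The exponent 1/2 on t was incorrectly written as -1/2: the term sqrt(t)*cos(t) was incorrectly written as cos(t)/sqrt(t)
The later steps are derived from this incorrect expression, so the error originates in Step 2.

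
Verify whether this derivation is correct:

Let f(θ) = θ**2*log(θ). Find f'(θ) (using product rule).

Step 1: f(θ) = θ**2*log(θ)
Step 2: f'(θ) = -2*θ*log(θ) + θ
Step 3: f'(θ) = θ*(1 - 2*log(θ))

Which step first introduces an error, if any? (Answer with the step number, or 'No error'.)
Step 2

Step 2 is incorrect due to a sign flip.
The step shows: -2*θ*log(θ) + θ
The correct value should be: 2*θ*log(θ) + θ

Explanation: The sign of one term was flipped: the term 2*θ*log(θ) was incorrectly written as -2*θ*log(θ)
The later steps are derived from this incorrect expression, so the error originates in Step 2.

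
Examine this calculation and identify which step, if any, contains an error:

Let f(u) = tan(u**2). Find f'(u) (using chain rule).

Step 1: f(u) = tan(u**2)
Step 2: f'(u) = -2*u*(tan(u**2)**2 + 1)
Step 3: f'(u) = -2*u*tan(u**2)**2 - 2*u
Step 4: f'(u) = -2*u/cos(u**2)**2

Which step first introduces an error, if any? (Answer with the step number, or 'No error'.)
Step 2

Step 2 is incorrect due to a sign flip.
The step shows: -2*u*(tan(u**2)**2 + 1)
The correct value should be: 2*u*(tan(u**2)**2 + 1)

Explanation: The sign of the whole expression was flipped: the term 2*u*(tan(u**2)**2 + 1) was incorrectly written as -2*u*(tan(u**2)**2 + 1)
The later steps are derived from this incorrect expression, so the error originates in Step 2.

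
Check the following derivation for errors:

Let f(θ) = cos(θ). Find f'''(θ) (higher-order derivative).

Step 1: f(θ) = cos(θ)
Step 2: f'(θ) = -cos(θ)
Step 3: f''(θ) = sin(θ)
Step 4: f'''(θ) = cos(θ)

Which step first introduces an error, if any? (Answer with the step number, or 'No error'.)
Step 2

Step 2 is incorrect due to a wrong trig function.
The step shows: -cos(θ)
The correct value should be: -sin(θ)

Explanation: sin(θ) was incorrectly written as cos(θ): the term -sin(θ) was incorrectly written as -cos(θ)
The later steps are derived from this incorrect expression, so the error originates in Step 2.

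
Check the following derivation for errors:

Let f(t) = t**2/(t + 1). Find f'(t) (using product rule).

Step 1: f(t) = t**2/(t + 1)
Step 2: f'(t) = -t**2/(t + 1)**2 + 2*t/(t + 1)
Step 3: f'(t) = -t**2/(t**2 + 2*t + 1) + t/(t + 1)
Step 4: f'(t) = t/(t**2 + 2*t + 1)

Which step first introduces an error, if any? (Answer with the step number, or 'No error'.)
Step 3

Step 3 is incorrect due to a wrong coefficient.
The step shows: -t**2/(t**2 + 2*t + 1) + t/(t + 1)
The correct value should be: -t**2/(t**2 + 2*t + 1) + 2*t/(t + 1)

Explanation: The coefficient 2 was incorrectly written as 1: the term 2*t/(t + 1) was incorrectly written as t/(t + 1)
The later steps are derived from this incorrect expression, so the error originates in Step 3.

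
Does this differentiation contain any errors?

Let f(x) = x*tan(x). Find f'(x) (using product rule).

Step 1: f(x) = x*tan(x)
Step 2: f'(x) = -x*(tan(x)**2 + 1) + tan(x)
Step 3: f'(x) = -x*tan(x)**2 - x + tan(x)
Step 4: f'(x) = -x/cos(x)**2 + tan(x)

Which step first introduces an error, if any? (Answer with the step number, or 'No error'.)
Step 2

Step 2 is incorrect due to a sign flip.
The step shows: -x*(tan(x)**2 + 1) + tan(x)
The correct value should be: x*(tan(x)**2 + 1) + tan(x)

Explanation: The sign of one term was flipped: the term x*(tan(x)**2 + 1) was incorrectly written as -x*(tan(x)**2 + 1)
The later steps are derived from this incorrect expression, so the error originates in Step 2.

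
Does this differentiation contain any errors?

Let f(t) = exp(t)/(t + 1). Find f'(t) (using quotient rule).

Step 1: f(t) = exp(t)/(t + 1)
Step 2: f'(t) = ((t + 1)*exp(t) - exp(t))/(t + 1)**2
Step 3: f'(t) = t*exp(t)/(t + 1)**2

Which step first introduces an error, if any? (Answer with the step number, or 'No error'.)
No error

All steps in this derivation are correct.
The final answer f'(t) = t*exp(t)/(t + 1)**2 is valid.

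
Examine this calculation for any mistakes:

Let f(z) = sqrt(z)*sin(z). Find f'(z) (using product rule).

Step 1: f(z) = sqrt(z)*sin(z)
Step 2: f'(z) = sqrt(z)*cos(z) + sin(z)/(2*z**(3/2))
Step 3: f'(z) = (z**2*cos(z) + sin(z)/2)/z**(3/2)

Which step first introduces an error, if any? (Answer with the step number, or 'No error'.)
Step 2

Step 2 is incorrect due to a wrong exponent.
The step shows: sqrt(z)*cos(z) + sin(z)/(2*z**(3/2))
The correct value should be: sqrt(z)*cos(z) + sin(z)/(2*sqrt(z))

Explanation: The exponent -1/2 on z was incorrectly written as -3/2: the term sin(z)/(2*sqrt(z)) was incorrectly written as sin(z)/(2*z**(3/2))
The later steps are derived from this incorrect expression, so the error originates in Step 2.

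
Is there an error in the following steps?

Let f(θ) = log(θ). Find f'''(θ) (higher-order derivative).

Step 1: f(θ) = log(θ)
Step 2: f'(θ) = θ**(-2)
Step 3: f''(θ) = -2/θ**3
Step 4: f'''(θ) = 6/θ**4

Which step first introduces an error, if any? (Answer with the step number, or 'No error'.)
Step 2

Step 2 is incorrect due to a wrong exponent.
The step shows: θ**(-2)
The correct value should be: 1/θ

Explanation: The exponent -1 on θ was incorrectly written as -2: the term 1/θ was incorrectly written as θ**(-2)
The later steps are derived from this incorrect expression, so the error originates in Step 2.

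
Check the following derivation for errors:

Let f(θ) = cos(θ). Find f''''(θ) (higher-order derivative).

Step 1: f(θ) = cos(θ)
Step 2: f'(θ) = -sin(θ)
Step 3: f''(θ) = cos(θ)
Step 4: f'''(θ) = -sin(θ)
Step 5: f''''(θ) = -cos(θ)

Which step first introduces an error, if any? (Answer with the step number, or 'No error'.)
Step 3

Step 3 is incorrect due to a sign flip.
The step shows: cos(θ)
The correct value should be: -cos(θ)

Explanation: The sign of the whole expression was flipped: the term -cos(θ) was incorrectly written as cos(θ)
The later steps are derived from this incorrect expression, so the error originates in Step 3.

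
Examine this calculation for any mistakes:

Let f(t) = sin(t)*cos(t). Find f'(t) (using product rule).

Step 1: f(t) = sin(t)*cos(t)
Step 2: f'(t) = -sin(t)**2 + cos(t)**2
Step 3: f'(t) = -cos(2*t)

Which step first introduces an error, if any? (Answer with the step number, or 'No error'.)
Step 3

Step 3 is incorrect due to a sign flip.
The step shows: -cos(2*t)
The correct value should be: cos(2*t)

Explanation: The sign of the whole expression was flipped: the term cos(2*t) was incorrectly written as -cos(2*t)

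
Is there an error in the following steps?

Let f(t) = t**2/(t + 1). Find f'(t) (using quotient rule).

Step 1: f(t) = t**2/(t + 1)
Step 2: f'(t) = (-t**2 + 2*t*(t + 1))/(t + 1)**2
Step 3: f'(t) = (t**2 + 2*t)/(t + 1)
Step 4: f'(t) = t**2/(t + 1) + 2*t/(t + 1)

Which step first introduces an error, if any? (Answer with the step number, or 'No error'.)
Step 3

Step 3 is incorrect due to a wrong exponent.
The step shows: (t**2 + 2*t)/(t + 1)
The correct value should be: (t**2 + 2*t)/(t + 1)**2

Explanation: The exponent -2 on t + 1 was incorrectly written as -1: the term (t**2 + 2*t)/(t + 1)**2 was incorrectly written as (t**2 + 2*t)/(t + 1)
The later steps are derived from this incorrect expression, so the error originates in Step 3.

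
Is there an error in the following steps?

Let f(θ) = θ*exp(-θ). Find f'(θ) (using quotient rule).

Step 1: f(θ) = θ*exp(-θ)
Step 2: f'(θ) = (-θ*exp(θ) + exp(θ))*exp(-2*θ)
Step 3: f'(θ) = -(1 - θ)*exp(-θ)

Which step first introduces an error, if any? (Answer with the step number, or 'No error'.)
Step 3

Step 3 is incorrect due to a sign flip.
The step shows: -(1 - θ)*exp(-θ)
The correct value should be: (1 - θ)*exp(-θ)

Explanation: The sign of the whole expression was flipped: the term (1 - θ)*exp(-θ) was incorrectly written as -(1 - θ)*exp(-θ)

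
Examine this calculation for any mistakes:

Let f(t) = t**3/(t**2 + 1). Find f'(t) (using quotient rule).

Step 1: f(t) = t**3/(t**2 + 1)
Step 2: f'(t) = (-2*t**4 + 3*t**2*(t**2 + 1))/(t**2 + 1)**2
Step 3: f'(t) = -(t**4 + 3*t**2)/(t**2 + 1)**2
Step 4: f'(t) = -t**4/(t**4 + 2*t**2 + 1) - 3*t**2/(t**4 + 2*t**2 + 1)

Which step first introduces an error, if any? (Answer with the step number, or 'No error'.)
Step 3

Step 3 is incorrect due to a sign flip.
The step shows: -(t**4 + 3*t**2)/(t**2 + 1)**2
The correct value should be: (t**4 + 3*t**2)/(t**2 + 1)**2

Explanation: The sign of the whole expression was flipped: the term (t**4 + 3*t**2)/(t**2 + 1)**2 was incorrectly written as -(t**4 + 3*t**2)/(t**2 + 1)**2
The later steps are derived from this incorrect expression, so the error originates in Step 3.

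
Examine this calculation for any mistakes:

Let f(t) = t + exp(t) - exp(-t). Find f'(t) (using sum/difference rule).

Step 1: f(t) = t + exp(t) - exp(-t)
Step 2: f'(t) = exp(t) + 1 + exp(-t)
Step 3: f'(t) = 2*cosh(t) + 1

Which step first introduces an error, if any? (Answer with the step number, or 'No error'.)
No error

All steps in this derivation are correct.
The final answer f'(t) = 2*cosh(t) + 1 is valid.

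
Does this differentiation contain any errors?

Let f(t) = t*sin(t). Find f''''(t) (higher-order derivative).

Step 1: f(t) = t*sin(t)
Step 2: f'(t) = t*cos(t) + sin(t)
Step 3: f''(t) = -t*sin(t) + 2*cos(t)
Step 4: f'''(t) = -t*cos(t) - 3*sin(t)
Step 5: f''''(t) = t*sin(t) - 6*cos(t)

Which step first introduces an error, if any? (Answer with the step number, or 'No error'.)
Step 5

Step 5 is incorrect due to a wrong coefficient.
The step shows: t*sin(t) - 6*cos(t)
The correct value should be: t*sin(t) - 4*cos(t)

Explanation: The coefficient -4 was incorrectly written as -6: the term -4*cos(t) was incorrectly written as -6*cos(t)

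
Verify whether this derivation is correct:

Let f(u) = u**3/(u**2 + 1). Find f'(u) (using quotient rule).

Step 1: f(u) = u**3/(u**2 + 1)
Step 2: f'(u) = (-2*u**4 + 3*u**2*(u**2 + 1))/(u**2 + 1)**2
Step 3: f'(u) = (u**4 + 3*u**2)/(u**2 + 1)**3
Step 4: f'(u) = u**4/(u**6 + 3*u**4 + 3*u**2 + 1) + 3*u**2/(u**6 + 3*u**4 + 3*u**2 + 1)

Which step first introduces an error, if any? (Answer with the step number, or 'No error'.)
Step 3

Step 3 is incorrect due to a wrong exponent.
The step shows: (u**4 + 3*u**2)/(u**2 + 1)**3
The correct value should be: (u**4 + 3*u**2)/(u**2 + 1)**2

Explanation: The exponent -2 on u**2 + 1 was incorrectly written as -3: the term (u**4 + 3*u**2)/(u**2 + 1)**2 was incorrectly written as (u**4 + 3*u**2)/(u**2 + 1)**3
The later steps are derived from this incorrect expression, so the error originates in Step 3.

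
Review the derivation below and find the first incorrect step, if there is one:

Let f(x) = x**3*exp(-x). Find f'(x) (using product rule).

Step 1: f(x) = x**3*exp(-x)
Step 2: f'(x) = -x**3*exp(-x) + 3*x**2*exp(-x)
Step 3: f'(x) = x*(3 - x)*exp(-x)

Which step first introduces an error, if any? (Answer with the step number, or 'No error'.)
Step 3

Step 3 is incorrect due to a wrong exponent.
The step shows: x*(3 - x)*exp(-x)
The correct value should be: x**2*(3 - x)*exp(-x)

Explanation: The exponent 2 on x was incorrectly written as 1: the term x**2*(3 - x)*exp(-x) was incorrectly written as x*(3 - x)*exp(-x)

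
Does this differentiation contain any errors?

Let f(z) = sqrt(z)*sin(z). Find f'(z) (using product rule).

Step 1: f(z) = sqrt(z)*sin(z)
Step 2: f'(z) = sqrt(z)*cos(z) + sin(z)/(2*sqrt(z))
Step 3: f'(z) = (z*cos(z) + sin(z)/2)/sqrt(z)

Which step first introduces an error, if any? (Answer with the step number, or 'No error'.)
No error

All steps in this derivation are correct.
The final answer f'(z) = (z*cos(z) + sin(z)/2)/sqrt(z) is valid.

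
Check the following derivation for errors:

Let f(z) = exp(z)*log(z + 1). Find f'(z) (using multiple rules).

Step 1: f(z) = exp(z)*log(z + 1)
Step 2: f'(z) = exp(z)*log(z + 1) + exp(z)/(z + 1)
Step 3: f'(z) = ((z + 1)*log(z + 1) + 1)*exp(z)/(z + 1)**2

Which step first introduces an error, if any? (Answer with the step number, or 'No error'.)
Step 3

Step 3 is incorrect due to a wrong exponent.
The step shows: ((z + 1)*log(z + 1) + 1)*exp(z)/(z + 1)**2
The correct value should be: ((z + 1)*log(z + 1) + 1)*exp(z)/(z + 1)

Explanation: The exponent -1 on z + 1 was incorrectly written as -2: the term ((z + 1)*log(z + 1) + 1)*exp(z)/(z + 1) was incorrectly written as ((z + 1)*log(z + 1) + 1)*exp(z)/(z + 1)**2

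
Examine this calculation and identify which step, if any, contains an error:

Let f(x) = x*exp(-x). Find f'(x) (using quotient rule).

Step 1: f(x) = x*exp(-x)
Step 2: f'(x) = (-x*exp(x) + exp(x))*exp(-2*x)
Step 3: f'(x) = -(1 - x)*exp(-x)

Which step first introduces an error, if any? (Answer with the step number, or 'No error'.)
Step 3

Step 3 is incorrect due to a sign flip.
The step shows: -(1 - x)*exp(-x)
The correct value should be: (1 - x)*exp(-x)

Explanation: The sign of the whole expression was flipped: the term (1 - x)*exp(-x) was incorrectly written as -(1 - x)*exp(-x)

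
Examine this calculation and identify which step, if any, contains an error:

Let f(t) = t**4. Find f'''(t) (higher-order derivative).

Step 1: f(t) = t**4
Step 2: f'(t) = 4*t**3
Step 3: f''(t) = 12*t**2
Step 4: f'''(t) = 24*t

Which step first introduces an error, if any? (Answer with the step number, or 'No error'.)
No error

All steps in this derivation are correct.
The final answer f'''(t) = 24*t is valid.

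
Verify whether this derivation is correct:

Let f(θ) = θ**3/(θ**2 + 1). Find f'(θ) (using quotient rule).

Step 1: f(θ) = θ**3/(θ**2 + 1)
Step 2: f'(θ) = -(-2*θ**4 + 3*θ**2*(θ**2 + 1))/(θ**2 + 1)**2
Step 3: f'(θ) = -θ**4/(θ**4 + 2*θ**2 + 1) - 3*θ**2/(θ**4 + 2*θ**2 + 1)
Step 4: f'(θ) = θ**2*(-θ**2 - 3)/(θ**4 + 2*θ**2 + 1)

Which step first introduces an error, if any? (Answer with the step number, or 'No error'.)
Step 2

Step 2 is incorrect due to a sign flip.
The step shows: -(-2*θ**4 + 3*θ**2*(θ**2 + 1))/(θ**2 + 1)**2
The correct value should be: (-2*θ**4 + 3*θ**2*(θ**2 + 1))/(θ**2 + 1)**2

Explanation: The sign of the whole expression was flipped: the term (-2*θ**4 + 3*θ**2*(θ**2 + 1))/(θ**2 + 1)**2 was incorrectly written as -(-2*θ**4 + 3*θ**2*(θ**2 + 1))/(θ**2 + 1)**2
The later steps are derived from this incorrect expression, so the error originates in Step 2.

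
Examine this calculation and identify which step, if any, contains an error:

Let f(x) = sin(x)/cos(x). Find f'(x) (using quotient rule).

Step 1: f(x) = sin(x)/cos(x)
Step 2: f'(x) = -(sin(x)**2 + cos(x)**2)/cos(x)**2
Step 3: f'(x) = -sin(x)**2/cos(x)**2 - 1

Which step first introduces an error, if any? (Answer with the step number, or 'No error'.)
Step 2

Step 2 is incorrect due to a sign flip.
The step shows: -(sin(x)**2 + cos(x)**2)/cos(x)**2
The correct value should be: (sin(x)**2 + cos(x)**2)/cos(x)**2

Explanation: The sign of the whole expression was flipped: the term (sin(x)**2 + cos(x)**2)/cos(x)**2 was incorrectly written as -(sin(x)**2 + cos(x)**2)/cos(x)**2
The later steps are derived from this incorrect expression, so the error originates in Step 2.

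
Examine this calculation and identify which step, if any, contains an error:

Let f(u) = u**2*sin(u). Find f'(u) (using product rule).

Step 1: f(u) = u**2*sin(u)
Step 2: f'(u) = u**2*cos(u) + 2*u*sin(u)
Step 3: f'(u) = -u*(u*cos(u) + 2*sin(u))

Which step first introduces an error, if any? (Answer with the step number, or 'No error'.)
Step 3

Step 3 is incorrect due to a sign flip.
The step shows: -u*(u*cos(u) + 2*sin(u))
The correct value should be: u*(u*cos(u) + 2*sin(u))

Explanation: The sign of the whole expression was flipped: the term u*(u*cos(u) + 2*sin(u)) was incorrectly written as -u*(u*cos(u) + 2*sin(u))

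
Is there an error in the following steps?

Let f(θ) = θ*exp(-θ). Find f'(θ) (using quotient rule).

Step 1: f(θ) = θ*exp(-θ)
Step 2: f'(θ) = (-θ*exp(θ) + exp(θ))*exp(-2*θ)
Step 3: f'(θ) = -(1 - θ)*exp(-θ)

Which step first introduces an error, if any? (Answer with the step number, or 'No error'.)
Step 3

Step 3 is incorrect due to a sign flip.
The step shows: -(1 - θ)*exp(-θ)
The correct value should be: (1 - θ)*exp(-θ)

Explanation: The sign of the whole expression was flipped: the term (1 - θ)*exp(-θ) was incorrectly written as -(1 - θ)*exp(-θ)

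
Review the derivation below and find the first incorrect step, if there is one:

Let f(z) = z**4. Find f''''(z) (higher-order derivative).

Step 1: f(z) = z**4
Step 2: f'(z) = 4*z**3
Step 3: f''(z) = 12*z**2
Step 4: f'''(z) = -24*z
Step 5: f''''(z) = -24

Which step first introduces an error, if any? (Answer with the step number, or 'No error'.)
Step 4

Step 4 is incorrect due to a sign flip.
The step shows: -24*z
The correct value should be: 24*z

Explanation: The sign of the whole expression was flipped: the term 24*z was incorrectly written as -24*z
The later steps are derived from this incorrect expression, so the error originates in Step 4.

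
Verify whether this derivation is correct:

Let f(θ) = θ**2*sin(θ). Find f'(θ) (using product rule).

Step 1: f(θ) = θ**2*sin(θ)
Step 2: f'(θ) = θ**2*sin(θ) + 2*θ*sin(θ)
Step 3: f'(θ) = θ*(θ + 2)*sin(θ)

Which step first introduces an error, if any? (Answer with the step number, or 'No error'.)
Step 2

Step 2 is incorrect due to a wrong trig function.
The step shows: θ**2*sin(θ) + 2*θ*sin(θ)
The correct value should be: θ**2*cos(θ) + 2*θ*sin(θ)

Explanation: cos(θ) was incorrectly written as sin(θ): the term θ**2*cos(θ) was incorrectly written as θ**2*sin(θ)
The later steps are derived from this incorrect expression, so the error originates in Step 2.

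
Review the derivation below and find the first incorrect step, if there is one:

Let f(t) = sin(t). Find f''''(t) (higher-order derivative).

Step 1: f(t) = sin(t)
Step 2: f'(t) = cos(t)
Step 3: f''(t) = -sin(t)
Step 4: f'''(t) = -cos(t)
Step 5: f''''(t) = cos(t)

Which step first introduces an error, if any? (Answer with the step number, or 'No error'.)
Step 5

Step 5 is incorrect due to a wrong trig function.
The step shows: cos(t)
The correct value should be: sin(t)

Explanation: sin(t) was incorrectly written as cos(t): the term sin(t) was incorrectly written as cos(t)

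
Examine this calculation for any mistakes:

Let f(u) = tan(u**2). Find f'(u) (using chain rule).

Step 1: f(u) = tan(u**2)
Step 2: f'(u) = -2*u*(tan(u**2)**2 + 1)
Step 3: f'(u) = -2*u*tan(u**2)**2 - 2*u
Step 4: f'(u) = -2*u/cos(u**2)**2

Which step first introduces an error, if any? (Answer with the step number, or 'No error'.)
Step 2

Step 2 is incorrect due to a sign flip.
The step shows: -2*u*(tan(u**2)**2 + 1)
The correct value should be: 2*u*(tan(u**2)**2 + 1)

Explanation: The sign of the whole expression was flipped: the term 2*u*(tan(u**2)**2 + 1) was incorrectly written as -2*u*(tan(u**2)**2 + 1)
The later steps are derived from this incorrect expression, so the error originates in Step 2.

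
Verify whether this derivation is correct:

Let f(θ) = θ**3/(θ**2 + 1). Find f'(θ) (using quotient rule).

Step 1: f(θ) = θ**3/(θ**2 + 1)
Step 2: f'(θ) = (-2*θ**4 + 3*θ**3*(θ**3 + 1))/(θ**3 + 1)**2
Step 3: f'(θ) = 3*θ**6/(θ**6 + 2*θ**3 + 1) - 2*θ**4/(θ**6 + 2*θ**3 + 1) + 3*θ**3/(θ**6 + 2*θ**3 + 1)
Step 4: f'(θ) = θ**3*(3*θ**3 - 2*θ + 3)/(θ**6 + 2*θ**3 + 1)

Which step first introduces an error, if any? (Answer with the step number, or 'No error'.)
Step 2

Step 2 is incorrect due to a wrong exponent.
The step shows: (-2*θ**4 + 3*θ**3*(θ**3 + 1))/(θ**3 + 1)**2
The correct value should be: (-2*θ**4 + 3*θ**2*(θ**2 + 1))/(θ**2 + 1)**2

Explanation: The exponent 2 on θ was incorrectly written as 3: the term (-2*θ**4 + 3*θ**2*(θ**2 + 1))/(θ**2 + 1)**2 was incorrectly written as (-2*θ**4 + 3*θ**3*(θ**3 + 1))/(θ**3 + 1)**2
The later steps are derived from this incorrect expression, so the error originates in Step 2.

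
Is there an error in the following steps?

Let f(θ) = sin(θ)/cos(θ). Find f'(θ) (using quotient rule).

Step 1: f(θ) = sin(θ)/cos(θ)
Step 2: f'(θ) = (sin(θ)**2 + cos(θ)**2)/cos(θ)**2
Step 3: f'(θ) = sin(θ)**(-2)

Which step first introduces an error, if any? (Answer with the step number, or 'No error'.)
Step 3

Step 3 is incorrect due to a wrong trig function.
The step shows: sin(θ)**(-2)
The correct value should be: cos(θ)**(-2)

Explanation: cos(θ) was incorrectly written as sin(θ): the term cos(θ)**(-2) was incorrectly written as sin(θ)**(-2)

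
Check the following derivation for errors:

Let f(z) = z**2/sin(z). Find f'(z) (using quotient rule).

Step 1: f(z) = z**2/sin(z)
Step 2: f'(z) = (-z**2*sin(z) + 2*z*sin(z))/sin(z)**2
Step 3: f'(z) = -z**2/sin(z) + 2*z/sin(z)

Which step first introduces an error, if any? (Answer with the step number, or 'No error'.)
Step 2

Step 2 is incorrect due to a wrong trig function.
The step shows: (-z**2*sin(z) + 2*z*sin(z))/sin(z)**2
The correct value should be: (-z**2*cos(z) + 2*z*sin(z))/sin(z)**2

Explanation: cos(z) was incorrectly written as sin(z): the term (-z**2*cos(z) + 2*z*sin(z))/sin(z)**2 was incorrectly written as (-z**2*sin(z) + 2*z*sin(z))/sin(z)**2
The later steps are derived from this incorrect expression, so the error originates in Step 2.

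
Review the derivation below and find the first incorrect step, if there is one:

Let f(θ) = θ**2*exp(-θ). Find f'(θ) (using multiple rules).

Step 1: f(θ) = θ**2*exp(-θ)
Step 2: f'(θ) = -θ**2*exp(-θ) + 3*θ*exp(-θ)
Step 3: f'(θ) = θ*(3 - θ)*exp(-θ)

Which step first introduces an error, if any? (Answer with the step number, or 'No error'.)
Step 2

Step 2 is incorrect due to a wrong coefficient.
The step shows: -θ**2*exp(-θ) + 3*θ*exp(-θ)
The correct value should be: -θ**2*exp(-θ) + 2*θ*exp(-θ)

Explanation: The coefficient 2 was incorrectly written as 3: the term 2*θ*exp(-θ) was incorrectly written as 3*θ*exp(-θ)
The later steps are derived from this incorrect expression, so the error originates in Step 2.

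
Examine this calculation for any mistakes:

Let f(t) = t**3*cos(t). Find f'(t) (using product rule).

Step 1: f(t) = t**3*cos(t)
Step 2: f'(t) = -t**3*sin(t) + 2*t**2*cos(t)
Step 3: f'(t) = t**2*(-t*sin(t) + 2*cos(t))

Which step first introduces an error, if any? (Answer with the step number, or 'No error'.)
Step 2

Step 2 is incorrect due to a wrong coefficient.
The step shows: -t**3*sin(t) + 2*t**2*cos(t)
The correct value should be: -t**3*sin(t) + 3*t**2*cos(t)

Explanation: The coefficient 3 was incorrectly written as 2: the term 3*t**2*cos(t) was incorrectly written as 2*t**2*cos(t)
The later steps are derived from this incorrect expression, so the error originates in Step 2.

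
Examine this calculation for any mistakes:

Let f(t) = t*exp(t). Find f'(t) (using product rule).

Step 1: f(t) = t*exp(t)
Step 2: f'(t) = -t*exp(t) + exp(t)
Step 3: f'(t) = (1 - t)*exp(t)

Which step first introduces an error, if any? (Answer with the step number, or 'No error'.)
Step 2

Step 2 is incorrect due to a sign flip.
The step shows: -t*exp(t) + exp(t)
The correct value should be: t*exp(t) + exp(t)

Explanation: The sign of one term was flipped: the term t*exp(t) was incorrectly written as -t*exp(t)
The later steps are derived from this incorrect expression, so the error originates in Step 2.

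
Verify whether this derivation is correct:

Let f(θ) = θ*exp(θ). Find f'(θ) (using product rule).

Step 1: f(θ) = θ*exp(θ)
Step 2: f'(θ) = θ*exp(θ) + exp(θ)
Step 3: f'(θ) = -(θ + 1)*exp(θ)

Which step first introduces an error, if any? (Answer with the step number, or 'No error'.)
Step 3

Step 3 is incorrect due to a sign flip.
The step shows: -(θ + 1)*exp(θ)
The correct value should be: (θ + 1)*exp(θ)

Explanation: The sign of the whole expression was flipped: the term (θ + 1)*exp(θ) was incorrectly written as -(θ + 1)*exp(θ)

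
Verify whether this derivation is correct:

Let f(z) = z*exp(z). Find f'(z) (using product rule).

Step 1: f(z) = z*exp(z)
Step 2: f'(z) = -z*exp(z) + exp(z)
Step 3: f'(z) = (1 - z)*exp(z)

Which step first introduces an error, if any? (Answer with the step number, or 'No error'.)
Step 2

Step 2 is incorrect due to a sign flip.
The step shows: -z*exp(z) + exp(z)
The correct value should be: z*exp(z) + exp(z)

Explanation: The sign of one term was flipped: the term z*exp(z) was incorrectly written as -z*exp(z)
The later steps are derived from this incorrect expression, so the error originates in Step 2.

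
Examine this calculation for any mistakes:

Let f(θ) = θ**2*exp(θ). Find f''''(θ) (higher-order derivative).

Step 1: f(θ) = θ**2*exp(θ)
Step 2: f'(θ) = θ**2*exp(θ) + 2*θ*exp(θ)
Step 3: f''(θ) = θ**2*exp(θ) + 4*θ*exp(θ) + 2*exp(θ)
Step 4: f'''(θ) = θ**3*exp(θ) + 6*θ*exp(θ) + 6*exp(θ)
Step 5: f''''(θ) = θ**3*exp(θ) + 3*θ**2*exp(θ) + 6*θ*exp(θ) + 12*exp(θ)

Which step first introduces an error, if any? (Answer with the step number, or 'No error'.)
Step 4

Step 4 is incorrect due to a wrong exponent.
The step shows: θ**3*exp(θ) + 6*θ*exp(θ) + 6*exp(θ)
The correct value should be: θ**2*exp(θ) + 6*θ*exp(θ) + 6*exp(θ)

Explanation: The exponent 2 on θ was incorrectly written as 3: the term θ**2*exp(θ) was incorrectly written as θ**3*exp(θ)
The later steps are derived from this incorrect expression, so the error originates in Step 4.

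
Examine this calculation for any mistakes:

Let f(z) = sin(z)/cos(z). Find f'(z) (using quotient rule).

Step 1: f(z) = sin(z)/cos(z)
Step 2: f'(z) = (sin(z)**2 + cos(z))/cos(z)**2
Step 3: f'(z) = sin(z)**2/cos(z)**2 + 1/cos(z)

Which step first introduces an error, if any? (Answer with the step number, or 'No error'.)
Step 2

Step 2 is incorrect due to a wrong exponent.
The step shows: (sin(z)**2 + cos(z))/cos(z)**2
The correct value should be: (sin(z)**2 + cos(z)**2)/cos(z)**2

Explanation: The exponent 2 on cos(z) was incorrectly written as 1: the term (sin(z)**2 + cos(z)**2)/cos(z)**2 was incorrectly written as (sin(z)**2 + cos(z))/cos(z)**2
The later steps are derived from this incorrect expression, so the error originates in Step 2.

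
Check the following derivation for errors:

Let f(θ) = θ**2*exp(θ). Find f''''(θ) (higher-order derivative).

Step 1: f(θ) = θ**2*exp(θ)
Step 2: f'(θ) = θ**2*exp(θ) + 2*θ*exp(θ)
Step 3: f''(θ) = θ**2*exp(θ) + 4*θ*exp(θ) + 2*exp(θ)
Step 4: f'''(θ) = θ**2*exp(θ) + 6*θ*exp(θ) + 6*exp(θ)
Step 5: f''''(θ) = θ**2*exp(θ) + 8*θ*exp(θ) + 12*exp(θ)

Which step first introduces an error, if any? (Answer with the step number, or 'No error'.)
No error

All steps in this derivation are correct.
The final answer f''''(θ) = θ**2*exp(θ) + 8*θ*exp(θ) + 12*exp(θ) is valid.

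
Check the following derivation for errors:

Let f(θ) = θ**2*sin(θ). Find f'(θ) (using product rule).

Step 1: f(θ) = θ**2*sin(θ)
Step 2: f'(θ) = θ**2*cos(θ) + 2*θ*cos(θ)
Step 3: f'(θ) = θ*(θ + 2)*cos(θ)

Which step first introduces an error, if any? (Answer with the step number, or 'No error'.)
Step 2

Step 2 is incorrect due to a wrong trig function.
The step shows: θ**2*cos(θ) + 2*θ*cos(θ)
The correct value should be: θ**2*cos(θ) + 2*θ*sin(θ)

Explanation: sin(θ) was incorrectly written as cos(θ): the term 2*θ*sin(θ) was incorrectly written as 2*θ*cos(θ)
The later steps are derived from this incorrect expression, so the error originates in Step 2.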